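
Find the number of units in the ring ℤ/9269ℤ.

9269 = 13 · 23 · 31.
φ(9269) = 9269 · (1 − 1/13) · (1 − 1/23) · (1 − 1/31)
       = 9269 · 7920/9269 = 7920.

7920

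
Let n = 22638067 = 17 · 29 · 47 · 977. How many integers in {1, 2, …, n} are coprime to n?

φ(17) = 17 − 1 = 16.
φ(29) = 29 − 1 = 28.
φ(47) = 47 − 1 = 46.
φ(977) = 977 − 1 = 976.
Multiply: 16 · 28 · 46 · 976 = 20113408.

20113408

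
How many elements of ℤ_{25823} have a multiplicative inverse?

20160

Prime factorization: 25823 = 7^2 * 17 * 31.
φ(25823) = 25823 · (1 − 1/7) · (1 − 1/17) · (1 − 1/31)
       = 25823 · 2880/3689 = 20160.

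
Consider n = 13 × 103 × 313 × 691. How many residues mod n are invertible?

263502720

φ(13) = 13 − 1 = 12.
φ(103) = 103 − 1 = 102.
φ(313) = 313 − 1 = 312.
φ(691) = 691 − 1 = 690.
φ(289602937) = 12 × 102 × 312 × 690 = 263502720.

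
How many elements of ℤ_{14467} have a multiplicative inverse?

12672

Factor 14467: 14467 = 17 × 23 × 37.
φ(14467) = 14467 · (1 − 1/17) · (1 − 1/23) · (1 − 1/37)
       = 14467 · 12672/14467 = 12672.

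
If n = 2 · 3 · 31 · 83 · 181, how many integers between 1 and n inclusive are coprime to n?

φ(2) = 2 − 1 = 1.
φ(3) = 3 − 1 = 2.
φ(31) = 31 − 1 = 30.
φ(83) = 83 − 1 = 82.
φ(181) = 181 − 1 = 180.
Since φ is multiplicative, φ(2794278) = 1 · 2 · 30 · 82 · 180 = 885600.

885600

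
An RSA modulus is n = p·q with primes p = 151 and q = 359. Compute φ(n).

53700

φ(n) = (p − 1)(q − 1) = (151−1)(359−1) = 150·358 = 53700.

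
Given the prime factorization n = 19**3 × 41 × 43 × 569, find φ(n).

φ(6880585273) = 6880585273 · (1 − 1/19) · (1 − 1/41) · (1 − 1/43) · (1 − 1/569)
       = 6880585273 · 17176320/19059793 = 6200651520.

6200651520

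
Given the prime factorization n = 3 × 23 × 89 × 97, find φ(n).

φ(3) = 3 − 1 = 2.
φ(23) = 23 − 1 = 22.
φ(89) = 89 − 1 = 88.
φ(97) = 97 − 1 = 96.
φ(595677) = 2 × 22 × 88 × 96 = 371712.

371712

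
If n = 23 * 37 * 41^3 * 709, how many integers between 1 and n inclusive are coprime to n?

φ(41584105639) = 41584105639 · (1 − 1/23) · (1 − 1/37) · (1 − 1/41) · (1 − 1/709)
       = 41584105639 · 22429440/24737719 = 37703888640.

37703888640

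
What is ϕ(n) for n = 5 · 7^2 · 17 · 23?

φ(95795) = 95795 · (1 − 1/5) · (1 − 1/7) · (1 − 1/17) · (1 − 1/23)
       = 95795 · 8448/13685 = 59136.

59136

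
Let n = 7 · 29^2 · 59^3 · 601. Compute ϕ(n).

φ(7) = 7 − 1 = 6.
φ(29^2) = 29^2 − 29^1 = 841 − 29 = 812.
φ(59^3) = 59^2·(59−1) = 3481·58 = 201898.
φ(601) = 601 − 1 = 600.
Multiply: 6 · 812 · 201898 · 600 = 590188233600.

590188233600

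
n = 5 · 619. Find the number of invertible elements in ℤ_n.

2472

φ(5) = 5 − 1 = 4.
φ(619) = 619 − 1 = 618.
Multiply: 4 · 618 = 2472.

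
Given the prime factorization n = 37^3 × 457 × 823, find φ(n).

φ(37^3) = 37^3 − 37^2 = 50653 − 1369 = 49284.
φ(457) = 457 − 1 = 456.
φ(823) = 823 − 1 = 822.
Since φ is multiplicative, φ(19051150483) = 49284 · 456 · 822 = 18473220288.

18473220288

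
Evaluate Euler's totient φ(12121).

First factor: 12121 = 17 · 23 · 31.
φ(17) = 17 − 1 = 16.
φ(23) = 23 − 1 = 22.
φ(31) = 31 − 1 = 30.
Since φ is multiplicative, φ(12121) = 16 · 22 · 30 = 10560.

10560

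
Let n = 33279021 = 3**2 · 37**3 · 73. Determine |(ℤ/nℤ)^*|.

φ(3^2) = 3^1·(3−1) = 3·2 = 6.
φ(37^3) = 37^3 − 37^2 = 50653 − 1369 = 49284.
φ(73) = 73 − 1 = 72.
Multiply: 6 · 49284 · 72 = 21290688.

21290688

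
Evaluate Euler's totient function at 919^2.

843642

φ(919^2) = 919^1·(919−1) = 919·918 = 843642.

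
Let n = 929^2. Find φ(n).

862112

φ(863041) = 863041 · (1 − 1/929)
       = 863041 · 928/929 = 862112.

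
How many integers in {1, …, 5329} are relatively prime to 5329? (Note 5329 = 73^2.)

φ(5329) = 5329 · (1 − 1/73)
       = 5329 · 72/73 = 5256.

5256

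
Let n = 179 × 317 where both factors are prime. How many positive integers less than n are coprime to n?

56248

φ(pq) = (p−1)(q−1) = 178 · 316 = 56248.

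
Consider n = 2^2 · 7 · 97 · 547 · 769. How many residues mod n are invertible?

483065856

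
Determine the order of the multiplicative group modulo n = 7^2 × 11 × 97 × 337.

13547520

φ(7^2) = 7^2 − 7^1 = 49 − 7 = 42.
φ(11) = 11 − 1 = 10.
φ(97) = 97 − 1 = 96.
φ(337) = 337 − 1 = 336.
Multiply: 42 · 10 · 96 · 336 = 13547520.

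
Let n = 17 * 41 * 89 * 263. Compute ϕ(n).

14755840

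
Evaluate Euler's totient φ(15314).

First factor: 15314 = 2 · 13 · 19 · 31.
φ(2) = 2 − 1 = 1.
φ(13) = 13 − 1 = 12.
φ(19) = 19 − 1 = 18.
φ(31) = 31 − 1 = 30.
φ(15314) = 1 × 12 × 18 × 30 = 6480.

6480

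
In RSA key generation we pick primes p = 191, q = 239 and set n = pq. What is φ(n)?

45220

φ(45649) = 45649 · (1 − 1/191) · (1 − 1/239)
       = 45649 · 45220/45649 = 45220.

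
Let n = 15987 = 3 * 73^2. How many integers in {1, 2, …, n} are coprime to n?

10512

φ(15987) = 15987 · (1 − 1/3) · (1 − 1/73)
       = 15987 · 144/219 = 10512.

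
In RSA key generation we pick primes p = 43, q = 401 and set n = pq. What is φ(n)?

16800

φ(pq) = (p−1)(q−1) = 42 · 400 = 16800.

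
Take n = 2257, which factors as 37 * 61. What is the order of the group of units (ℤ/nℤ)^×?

φ(2257) = 2257 · (1 − 1/37) · (1 − 1/61)
       = 2257 · 2160/2257 = 2160.

2160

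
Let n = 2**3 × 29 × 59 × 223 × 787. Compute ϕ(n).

1133500032

φ(2^3) = 2^2·(2−1) = 4·1 = 4.
φ(29) = 29 − 1 = 28.
φ(59) = 59 − 1 = 58.
φ(223) = 223 − 1 = 222.
φ(787) = 787 − 1 = 786.
φ(2402257688) = 4 × 28 × 58 × 222 × 786 = 1133500032.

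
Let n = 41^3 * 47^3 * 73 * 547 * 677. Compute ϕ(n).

φ(193438982498329121) = 193438982498329121 · (1 − 1/41) · (1 − 1/47) · (1 − 1/73) · (1 − 1/547) · (1 − 1/677)
       = 193438982498329121 · 48897838080/52093144049 = 181573760179768320.

181573760179768320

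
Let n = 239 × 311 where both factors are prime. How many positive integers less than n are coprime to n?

73780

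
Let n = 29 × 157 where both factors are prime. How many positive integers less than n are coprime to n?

For distinct primes, φ(pq) = (p−1)(q−1) = 28 × 156 = 4368.

4368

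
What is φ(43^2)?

φ(1849) = 1849 · (1 − 1/43)
       = 1849 · 42/43 = 1806.

1806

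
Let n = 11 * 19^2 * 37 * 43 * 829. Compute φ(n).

4281621120

φ(5237506769) = 5237506769 · (1 − 1/11) · (1 − 1/19) · (1 − 1/37) · (1 − 1/43) · (1 − 1/829)
       = 5237506769 · 225348480/275658251 = 4281621120.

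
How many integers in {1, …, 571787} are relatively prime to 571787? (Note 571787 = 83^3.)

564898

φ(571787) = 571787 · (1 − 1/83)
       = 571787 · 82/83 = 564898.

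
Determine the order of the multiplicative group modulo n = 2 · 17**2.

φ(2) = 2 − 1 = 1.
φ(17^2) = 17^2 − 17^1 = 289 − 17 = 272.
φ(578) = 1 × 272 = 272.

272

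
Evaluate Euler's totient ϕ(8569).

Factor 8569: 8569 = 11 * 19 * 41.
φ(11) = 11 − 1 = 10.
φ(19) = 19 − 1 = 18.
φ(41) = 41 − 1 = 40.
Since φ is multiplicative, φ(8569) = 10 · 18 · 40 = 7200.

7200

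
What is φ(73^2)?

φ(73^2) = 73^1·(73−1) = 73·72 = 5256.

5256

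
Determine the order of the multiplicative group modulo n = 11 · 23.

φ(253) = 253 · (1 − 1/11) · (1 − 1/23)
       = 253 · 220/253 = 220.

220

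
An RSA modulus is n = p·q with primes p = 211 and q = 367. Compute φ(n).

φ(n) = (p − 1)(q − 1) = (211−1)(367−1) = 210·366 = 76860.

76860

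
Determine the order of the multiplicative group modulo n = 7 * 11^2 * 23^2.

φ(7) = 7 − 1 = 6.
φ(11^2) = 11^2 − 11^1 = 121 − 11 = 110.
φ(23^2) = 23^2 − 23^1 = 529 − 23 = 506.
Multiply: 6 · 110 · 506 = 333960.

333960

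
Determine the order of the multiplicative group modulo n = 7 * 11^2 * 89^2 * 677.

φ(4542051899) = 4542051899 · (1 − 1/7) · (1 − 1/11) · (1 − 1/89) · (1 − 1/677)
       = 4542051899 · 3569280/4639481 = 3494325120.

3494325120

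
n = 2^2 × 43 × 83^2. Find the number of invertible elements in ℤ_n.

571704

φ(2^2) = 2^1·(2−1) = 2·1 = 2.
φ(43) = 43 − 1 = 42.
φ(83^2) = 83^1·(83−1) = 83·82 = 6806.
φ(1184908) = 2 × 42 × 6806 = 571704.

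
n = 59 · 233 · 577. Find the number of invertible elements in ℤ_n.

φ(59) = 59 − 1 = 58.
φ(233) = 233 − 1 = 232.
φ(577) = 577 − 1 = 576.
Since φ is multiplicative, φ(7932019) = 58 · 232 · 576 = 7750656.

7750656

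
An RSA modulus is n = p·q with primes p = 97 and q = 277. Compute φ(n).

26496

φ(97) = 97 − 1 = 96.
φ(277) = 277 − 1 = 276.
φ(26869) = 96 × 276 = 26496.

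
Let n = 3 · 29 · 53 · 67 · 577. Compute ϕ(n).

φ(3) = 3 − 1 = 2.
φ(29) = 29 − 1 = 28.
φ(53) = 53 − 1 = 52.
φ(67) = 67 − 1 = 66.
φ(577) = 577 − 1 = 576.
φ(178256649) = 2 × 28 × 52 × 66 × 576 = 110702592.

110702592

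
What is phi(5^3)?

100

φ(125) = 125 · (1 − 1/5)
       = 125 · 4/5 = 100.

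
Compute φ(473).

420

Factor 473: 473 = 11 * 43.
φ(11) = 11 − 1 = 10.
φ(43) = 43 − 1 = 42.
φ(473) = 10 × 42 = 420.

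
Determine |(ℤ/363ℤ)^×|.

220

363 = 3 * 11^2.
φ(363) = 363 · (1 − 1/3) · (1 − 1/11)
       = 363 · 20/33 = 220.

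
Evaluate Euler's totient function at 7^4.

φ(7^4) = 7^3·(7−1) = 343·6 = 2058.

2058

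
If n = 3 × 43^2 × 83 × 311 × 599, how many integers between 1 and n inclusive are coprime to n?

54906589920

φ(85767641889) = 85767641889 · (1 − 1/3) · (1 − 1/43) · (1 − 1/83) · (1 − 1/311) · (1 − 1/599)
       = 85767641889 · 1276897440/1994596323 = 54906589920.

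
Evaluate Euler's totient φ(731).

672

731 = 17 · 43.
φ(17) = 17 − 1 = 16.
φ(43) = 43 − 1 = 42.
Multiply: 16 · 42 = 672.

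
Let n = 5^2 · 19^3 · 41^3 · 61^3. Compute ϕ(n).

1950959831904000

φ(2682513317483975) = 2682513317483975 · (1 − 1/5) · (1 − 1/19) · (1 − 1/41) · (1 − 1/61)
       = 2682513317483975 · 172800/237595 = 1950959831904000.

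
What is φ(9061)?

7680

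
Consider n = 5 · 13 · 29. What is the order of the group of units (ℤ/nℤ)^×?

1344

φ(1885) = 1885 · (1 − 1/5) · (1 − 1/13) · (1 − 1/29)
       = 1885 · 1344/1885 = 1344.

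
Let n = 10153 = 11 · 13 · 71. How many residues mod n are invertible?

φ(11) = 11 − 1 = 10.
φ(13) = 13 − 1 = 12.
φ(71) = 71 − 1 = 70.
φ(10153) = 10 × 12 × 70 = 8400.

8400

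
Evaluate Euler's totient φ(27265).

27265 = 5 × 7 × 19 × 41.
φ(27265) = 27265 · (1 − 1/5) · (1 − 1/7) · (1 − 1/19) · (1 − 1/41)
       = 27265 · 17280/27265 = 17280.

17280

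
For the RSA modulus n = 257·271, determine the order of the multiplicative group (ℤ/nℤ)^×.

69120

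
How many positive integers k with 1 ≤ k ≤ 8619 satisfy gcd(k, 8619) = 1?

Factor 8619: 8619 = 3 · 13^2 · 17.
φ(3) = 3 − 1 = 2.
φ(13^2) = 13^1·(13−1) = 13·12 = 156.
φ(17) = 17 − 1 = 16.
Since φ is multiplicative, φ(8619) = 2 · 156 · 16 = 4992.

4992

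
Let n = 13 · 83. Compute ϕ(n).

φ(13) = 13 − 1 = 12.
φ(83) = 83 − 1 = 82.
φ(1079) = 12 × 82 = 984.

984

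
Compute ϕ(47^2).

2162

φ(47^2) = 47^2 − 47^1 = 2209 − 47 = 2162.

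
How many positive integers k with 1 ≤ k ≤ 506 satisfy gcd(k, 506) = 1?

First factor: 506 = 2 · 11 · 23.
φ(506) = 506 · (1 − 1/2) · (1 − 1/11) · (1 − 1/23)
       = 506 · 220/506 = 220.

220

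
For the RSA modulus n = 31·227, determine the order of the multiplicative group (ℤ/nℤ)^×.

φ(pq) = (p−1)(q−1) = 30 · 226 = 6780.

6780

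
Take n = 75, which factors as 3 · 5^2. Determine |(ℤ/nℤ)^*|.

φ(3) = 3 − 1 = 2.
φ(5^2) = 5^2 − 5^1 = 25 − 5 = 20.
Since φ is multiplicative, φ(75) = 2 · 20 = 40.

40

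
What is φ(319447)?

266112

319447 = 17 · 19 · 23 · 43.
φ(17) = 17 − 1 = 16.
φ(19) = 19 − 1 = 18.
φ(23) = 23 − 1 = 22.
φ(43) = 43 − 1 = 42.
Multiply: 16 · 18 · 22 · 42 = 266112.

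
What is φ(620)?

First factor: 620 = 2**2 · 5 · 31.
φ(2^2) = 2^2 − 2^1 = 4 − 2 = 2.
φ(5) = 5 − 1 = 4.
φ(31) = 31 − 1 = 30.
Since φ is multiplicative, φ(620) = 2 · 4 · 30 = 240.

240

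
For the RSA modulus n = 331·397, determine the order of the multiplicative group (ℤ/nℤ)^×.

130680

φ(pq) = (p−1)(q−1) = 330 · 396 = 130680.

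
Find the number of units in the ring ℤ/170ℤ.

64

First factor: 170 = 2 · 5 · 17.
φ(2) = 2 − 1 = 1.
φ(5) = 5 − 1 = 4.
φ(17) = 17 − 1 = 16.
φ(170) = 1 × 4 × 16 = 64.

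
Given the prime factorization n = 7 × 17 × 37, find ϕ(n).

φ(7) = 7 − 1 = 6.
φ(17) = 17 − 1 = 16.
φ(37) = 37 − 1 = 36.
Since φ is multiplicative, φ(4403) = 6 · 16 · 36 = 3456.

3456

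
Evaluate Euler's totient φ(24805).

17600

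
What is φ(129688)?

56448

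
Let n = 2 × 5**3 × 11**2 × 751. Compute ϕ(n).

φ(2) = 2 − 1 = 1.
φ(5^3) = 5^2·(5−1) = 25·4 = 100.
φ(11^2) = 11^1·(11−1) = 11·10 = 110.
φ(751) = 751 − 1 = 750.
Multiply: 1 · 100 · 110 · 750 = 8250000.

8250000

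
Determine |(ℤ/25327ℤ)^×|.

Prime factorization: 25327 = 19 * 31 * 43.
φ(25327) = 25327 · (1 − 1/19) · (1 − 1/31) · (1 − 1/43)
       = 25327 · 22680/25327 = 22680.

22680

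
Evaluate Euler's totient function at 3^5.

φ(243) = 243 · (1 − 1/3)
       = 243 · 2/3 = 162.

162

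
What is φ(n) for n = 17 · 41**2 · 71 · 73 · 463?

φ(68577055633) = 68577055633 · (1 − 1/17) · (1 − 1/41) · (1 − 1/71) · (1 − 1/73) · (1 − 1/463)
       = 68577055633 · 1490227200/1672611113 = 61099315200.

61099315200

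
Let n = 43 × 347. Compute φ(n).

φ(43) = 43 − 1 = 42.
φ(347) = 347 − 1 = 346.
Multiply: 42 · 346 = 14532.

14532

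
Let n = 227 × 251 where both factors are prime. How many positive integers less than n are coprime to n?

56500

φ(56977) = 56977 · (1 − 1/227) · (1 − 1/251)
       = 56977 · 56500/56977 = 56500.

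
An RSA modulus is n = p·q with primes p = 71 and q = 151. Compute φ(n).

10500

φ(10721) = 10721 · (1 − 1/71) · (1 − 1/151)
       = 10721 · 10500/10721 = 10500.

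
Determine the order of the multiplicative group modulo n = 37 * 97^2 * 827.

276901632

φ(37) = 37 − 1 = 36.
φ(97^2) = 97^1·(97−1) = 97·96 = 9312.
φ(827) = 827 − 1 = 826.
φ(287905991) = 36 × 9312 × 826 = 276901632.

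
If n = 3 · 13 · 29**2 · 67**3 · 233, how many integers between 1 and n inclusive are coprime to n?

1339518749184

φ(3) = 3 − 1 = 2.
φ(13) = 13 − 1 = 12.
φ(29^2) = 29^1·(29−1) = 29·28 = 812.
φ(67^3) = 67^2·(67−1) = 4489·66 = 296274.
φ(233) = 233 − 1 = 232.
φ(2298481073421) = 2 × 12 × 812 × 296274 × 232 = 1339518749184.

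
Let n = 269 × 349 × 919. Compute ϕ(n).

φ(86276639) = 86276639 · (1 − 1/269) · (1 − 1/349) · (1 − 1/919)
       = 86276639 · 85616352/86276639 = 85616352.

85616352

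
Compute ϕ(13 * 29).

336

φ(13) = 13 − 1 = 12.
φ(29) = 29 − 1 = 28.
Multiply: 12 · 28 = 336.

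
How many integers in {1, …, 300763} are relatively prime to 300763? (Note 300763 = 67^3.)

296274

φ(67^3) = 67^2·(67−1) = 4489·66 = 296274.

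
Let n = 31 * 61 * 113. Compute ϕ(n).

201600

φ(31) = 31 − 1 = 30.
φ(61) = 61 − 1 = 60.
φ(113) = 113 − 1 = 112.
φ(213683) = 30 × 60 × 112 = 201600.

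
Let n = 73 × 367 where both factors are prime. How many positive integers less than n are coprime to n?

26352

φ(73) = 73 − 1 = 72.
φ(367) = 367 − 1 = 366.
Multiply: 72 · 366 = 26352.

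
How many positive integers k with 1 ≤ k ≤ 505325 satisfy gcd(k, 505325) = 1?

358400

First factor: 505325 = 5^2 * 17 * 29 * 41.
φ(505325) = 505325 · (1 − 1/5) · (1 − 1/17) · (1 − 1/29) · (1 − 1/41)
       = 505325 · 71680/101065 = 358400.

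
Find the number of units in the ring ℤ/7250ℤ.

7250 = 2 · 5^3 · 29.
φ(2) = 2 − 1 = 1.
φ(5^3) = 5^2·(5−1) = 25·4 = 100.
φ(29) = 29 − 1 = 28.
Multiply: 1 · 100 · 28 = 2800.

2800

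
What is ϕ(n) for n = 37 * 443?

15912

φ(37) = 37 − 1 = 36.
φ(443) = 443 − 1 = 442.
φ(16391) = 36 × 442 = 15912.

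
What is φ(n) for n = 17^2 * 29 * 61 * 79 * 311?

φ(12560680129) = 12560680129 · (1 − 1/17) · (1 − 1/29) · (1 − 1/61) · (1 − 1/79) · (1 − 1/311)
       = 12560680129 · 649958400/738863537 = 11049292800.

11049292800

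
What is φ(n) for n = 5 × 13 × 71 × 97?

φ(447655) = 447655 · (1 − 1/5) · (1 − 1/13) · (1 − 1/71) · (1 − 1/97)
       = 447655 · 322560/447655 = 322560.

322560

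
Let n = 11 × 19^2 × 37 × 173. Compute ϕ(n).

21176640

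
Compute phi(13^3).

φ(2197) = 2197 · (1 − 1/13)
       = 2197 · 12/13 = 2028.

2028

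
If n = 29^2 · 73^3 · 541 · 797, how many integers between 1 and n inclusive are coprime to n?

133918653335040

φ(29^2) = 29^1·(29−1) = 29·28 = 812.
φ(73^3) = 73^2·(73−1) = 5329·72 = 383688.
φ(541) = 541 − 1 = 540.
φ(797) = 797 − 1 = 796.
φ(141065288910569) = 812 × 383688 × 540 × 796 = 133918653335040.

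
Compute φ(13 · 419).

5016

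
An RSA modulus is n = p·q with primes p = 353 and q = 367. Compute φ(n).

128832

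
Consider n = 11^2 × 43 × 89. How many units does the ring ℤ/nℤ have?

φ(463067) = 463067 · (1 − 1/11) · (1 − 1/43) · (1 − 1/89)
       = 463067 · 36960/42097 = 406560.

406560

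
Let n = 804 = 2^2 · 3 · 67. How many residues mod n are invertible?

264

φ(2^2) = 2^1·(2−1) = 2·1 = 2.
φ(3) = 3 − 1 = 2.
φ(67) = 67 − 1 = 66.
φ(804) = 2 × 2 × 66 = 264.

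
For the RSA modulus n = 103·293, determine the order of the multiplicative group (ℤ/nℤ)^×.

φ(103) = 103 − 1 = 102.
φ(293) = 293 − 1 = 292.
Multiply: 102 · 292 = 29784.

29784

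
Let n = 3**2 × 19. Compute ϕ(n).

108

φ(171) = 171 · (1 − 1/3) · (1 − 1/19)
       = 171 · 36/57 = 108.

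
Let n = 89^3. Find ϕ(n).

φ(89^3) = 89^2·(89−1) = 7921·88 = 697048.

697048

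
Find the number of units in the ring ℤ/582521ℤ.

498960

Prime factorization: 582521 = 19 * 23 * 31 * 43.
φ(582521) = 582521 · (1 − 1/19) · (1 − 1/23) · (1 − 1/31) · (1 − 1/43)
       = 582521 · 498960/582521 = 498960.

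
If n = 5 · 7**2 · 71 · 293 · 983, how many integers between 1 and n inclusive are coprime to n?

φ(5010090505) = 5010090505 · (1 − 1/5) · (1 − 1/7) · (1 − 1/71) · (1 − 1/293) · (1 − 1/983)
       = 5010090505 · 481729920/715727215 = 3372109440.

3372109440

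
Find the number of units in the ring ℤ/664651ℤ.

564480

664651 = 13 · 29 · 41 · 43.
φ(664651) = 664651 · (1 − 1/13) · (1 − 1/29) · (1 − 1/41) · (1 − 1/43)
       = 664651 · 564480/664651 = 564480.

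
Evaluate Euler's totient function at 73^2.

5256

φ(73^2) = 73^2 − 73^1 = 5329 − 73 = 5256.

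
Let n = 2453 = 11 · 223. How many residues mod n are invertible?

2220

φ(2453) = 2453 · (1 − 1/11) · (1 − 1/223)
       = 2453 · 2220/2453 = 2220.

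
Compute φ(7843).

Prime factorization: 7843 = 11 × 23 × 31.
φ(7843) = 7843 · (1 − 1/11) · (1 − 1/23) · (1 − 1/31)
       = 7843 · 6600/7843 = 6600.

6600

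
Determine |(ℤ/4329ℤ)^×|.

2592

First factor: 4329 = 3**2 · 13 · 37.
φ(3^2) = 3^2 − 3^1 = 9 − 3 = 6.
φ(13) = 13 − 1 = 12.
φ(37) = 37 − 1 = 36.
φ(4329) = 6 × 12 × 36 = 2592.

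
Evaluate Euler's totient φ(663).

384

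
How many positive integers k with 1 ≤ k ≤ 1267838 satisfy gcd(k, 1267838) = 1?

514800

Prime factorization: 1267838 = 2 × 11^2 × 13^2 × 31.
φ(1267838) = 1267838 · (1 − 1/2) · (1 − 1/11) · (1 − 1/13) · (1 − 1/31)
       = 1267838 · 3600/8866 = 514800.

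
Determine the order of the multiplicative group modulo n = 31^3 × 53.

φ(1578923) = 1578923 · (1 − 1/31) · (1 − 1/53)
       = 1578923 · 1560/1643 = 1499160.

1499160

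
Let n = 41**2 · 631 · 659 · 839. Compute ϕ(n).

φ(41^2) = 41^1·(41−1) = 41·40 = 1640.
φ(631) = 631 − 1 = 630.
φ(659) = 659 − 1 = 658.
φ(839) = 839 − 1 = 838.
Multiply: 1640 · 630 · 658 · 838 = 569710612800.

569710612800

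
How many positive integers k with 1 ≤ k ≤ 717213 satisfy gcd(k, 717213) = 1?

First factor: 717213 = 3 · 7^3 · 17 · 41.
φ(3) = 3 − 1 = 2.
φ(7^3) = 7^2·(7−1) = 49·6 = 294.
φ(17) = 17 − 1 = 16.
φ(41) = 41 − 1 = 40.
Multiply: 2 · 294 · 16 · 40 = 376320.

376320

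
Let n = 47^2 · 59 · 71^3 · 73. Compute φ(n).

φ(47^2) = 47^2 − 47^1 = 2209 − 47 = 2162.
φ(59) = 59 − 1 = 58.
φ(71^3) = 71^2·(71−1) = 5041·70 = 352870.
φ(73) = 73 − 1 = 72.
Since φ is multiplicative, φ(3405223593493) = 2162 · 58 · 352870 · 72 = 3185891029440.

3185891029440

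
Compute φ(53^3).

146068

φ(148877) = 148877 · (1 − 1/53)
       = 148877 · 52/53 = 146068.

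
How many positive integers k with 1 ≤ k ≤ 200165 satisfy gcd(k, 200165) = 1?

First factor: 200165 = 5 · 7^2 · 19 · 43.
φ(200165) = 200165 · (1 − 1/5) · (1 − 1/7) · (1 − 1/19) · (1 − 1/43)
       = 200165 · 18144/28595 = 127008.

127008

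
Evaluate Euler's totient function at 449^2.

φ(449^2) = 449^2 − 449^1 = 201601 − 449 = 201152.

201152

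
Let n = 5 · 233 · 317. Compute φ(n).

293248

φ(5) = 5 − 1 = 4.
φ(233) = 233 − 1 = 232.
φ(317) = 317 − 1 = 316.
φ(369305) = 4 × 232 × 316 = 293248.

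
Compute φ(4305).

4305 = 3 × 5 × 7 × 41.
φ(4305) = 4305 · (1 − 1/3) · (1 − 1/5) · (1 − 1/7) · (1 − 1/41)
       = 4305 · 1920/4305 = 1920.

1920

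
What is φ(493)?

448

493 = 17 × 29.
φ(17) = 17 − 1 = 16.
φ(29) = 29 − 1 = 28.
φ(493) = 16 × 28 = 448.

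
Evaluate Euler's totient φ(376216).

172800

Factor 376216: 376216 = 2**3 · 31 · 37 · 41.
φ(2^3) = 2^3 − 2^2 = 8 − 4 = 4.
φ(31) = 31 − 1 = 30.
φ(37) = 37 − 1 = 36.
φ(41) = 41 − 1 = 40.
φ(376216) = 4 × 30 × 36 × 40 = 172800.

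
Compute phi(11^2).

φ(11^2) = 11^1·(11−1) = 11·10 = 110.

110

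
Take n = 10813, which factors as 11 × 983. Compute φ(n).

φ(10813) = 10813 · (1 − 1/11) · (1 − 1/983)
       = 10813 · 9820/10813 = 9820.

9820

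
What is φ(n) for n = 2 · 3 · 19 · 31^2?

φ(109554) = 109554 · (1 − 1/2) · (1 − 1/3) · (1 − 1/19) · (1 − 1/31)
       = 109554 · 1080/3534 = 33480.

33480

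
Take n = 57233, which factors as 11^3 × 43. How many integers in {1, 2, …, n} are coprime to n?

φ(57233) = 57233 · (1 − 1/11) · (1 − 1/43)
       = 57233 · 420/473 = 50820.

50820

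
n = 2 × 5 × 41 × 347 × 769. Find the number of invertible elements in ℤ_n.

42516480

φ(2) = 2 − 1 = 1.
φ(5) = 5 − 1 = 4.
φ(41) = 41 − 1 = 40.
φ(347) = 347 − 1 = 346.
φ(769) = 769 − 1 = 768.
Multiply: 1 · 4 · 40 · 346 · 768 = 42516480.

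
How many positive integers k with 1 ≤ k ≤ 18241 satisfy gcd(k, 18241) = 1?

Factor 18241: 18241 = 17 · 29 · 37.
φ(17) = 17 − 1 = 16.
φ(29) = 29 − 1 = 28.
φ(37) = 37 − 1 = 36.
φ(18241) = 16 × 28 × 36 = 16128.

16128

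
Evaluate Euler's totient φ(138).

Factor 138: 138 = 2 · 3 · 23.
φ(2) = 2 − 1 = 1.
φ(3) = 3 − 1 = 2.
φ(23) = 23 − 1 = 22.
Multiply: 1 · 2 · 22 = 44.

44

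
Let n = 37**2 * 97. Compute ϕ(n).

127872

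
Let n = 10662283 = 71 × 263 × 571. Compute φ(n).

10453800

φ(10662283) = 10662283 · (1 − 1/71) · (1 − 1/263) · (1 − 1/571)
       = 10662283 · 10453800/10662283 = 10453800.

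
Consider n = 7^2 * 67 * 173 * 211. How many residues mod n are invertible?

100124640

φ(7^2) = 7^1·(7−1) = 7·6 = 42.
φ(67) = 67 − 1 = 66.
φ(173) = 173 − 1 = 172.
φ(211) = 211 − 1 = 210.
φ(119839349) = 42 × 66 × 172 × 210 = 100124640.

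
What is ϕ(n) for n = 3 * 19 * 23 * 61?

47520

φ(3) = 3 − 1 = 2.
φ(19) = 19 − 1 = 18.
φ(23) = 23 − 1 = 22.
φ(61) = 61 − 1 = 60.
φ(79971) = 2 × 18 × 22 × 60 = 47520.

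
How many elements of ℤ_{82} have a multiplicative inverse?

82 = 2 · 41.
φ(2) = 2 − 1 = 1.
φ(41) = 41 − 1 = 40.
Since φ is multiplicative, φ(82) = 1 · 40 = 40.

40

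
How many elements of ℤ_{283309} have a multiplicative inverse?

283309 = 13 * 19 * 31 * 37.
φ(283309) = 283309 · (1 − 1/13) · (1 − 1/19) · (1 − 1/31) · (1 − 1/37)
       = 283309 · 233280/283309 = 233280.

233280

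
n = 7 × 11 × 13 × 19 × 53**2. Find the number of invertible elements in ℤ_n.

35717760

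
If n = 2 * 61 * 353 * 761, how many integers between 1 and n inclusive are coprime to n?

16051200

φ(2) = 2 − 1 = 1.
φ(61) = 61 − 1 = 60.
φ(353) = 353 − 1 = 352.
φ(761) = 761 − 1 = 760.
Multiply: 1 · 60 · 352 · 760 = 16051200.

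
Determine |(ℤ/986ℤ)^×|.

448

Factor 986: 986 = 2 · 17 · 29.
φ(2) = 2 − 1 = 1.
φ(17) = 17 − 1 = 16.
φ(29) = 29 − 1 = 28.
Since φ is multiplicative, φ(986) = 1 · 16 · 28 = 448.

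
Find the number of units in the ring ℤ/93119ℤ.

Factor 93119: 93119 = 13**2 · 19 · 29.
φ(93119) = 93119 · (1 − 1/13) · (1 − 1/19) · (1 − 1/29)
       = 93119 · 6048/7163 = 78624.

78624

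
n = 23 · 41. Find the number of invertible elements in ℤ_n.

880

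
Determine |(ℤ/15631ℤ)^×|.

11760

First factor: 15631 = 7^2 × 11 × 29.
φ(7^2) = 7^2 − 7^1 = 49 − 7 = 42.
φ(11) = 11 − 1 = 10.
φ(29) = 29 − 1 = 28.
Since φ is multiplicative, φ(15631) = 42 · 10 · 28 = 11760.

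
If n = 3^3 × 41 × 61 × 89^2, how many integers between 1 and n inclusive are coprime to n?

338342400

φ(534881367) = 534881367 · (1 − 1/3) · (1 − 1/41) · (1 − 1/61) · (1 − 1/89)
       = 534881367 · 422400/667767 = 338342400.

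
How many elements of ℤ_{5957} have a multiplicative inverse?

Factor 5957: 5957 = 7 · 23 · 37.
φ(5957) = 5957 · (1 − 1/7) · (1 − 1/23) · (1 − 1/37)
       = 5957 · 4752/5957 = 4752.

4752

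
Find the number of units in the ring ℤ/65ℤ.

48

Prime factorization: 65 = 5 · 13.
φ(65) = 65 · (1 − 1/5) · (1 − 1/13)
       = 65 · 48/65 = 48.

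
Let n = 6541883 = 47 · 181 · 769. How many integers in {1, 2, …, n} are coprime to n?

6359040

φ(6541883) = 6541883 · (1 − 1/47) · (1 − 1/181) · (1 − 1/769)
       = 6541883 · 6359040/6541883 = 6359040.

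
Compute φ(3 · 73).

φ(3) = 3 − 1 = 2.
φ(73) = 73 − 1 = 72.
Multiply: 2 · 72 = 144.

144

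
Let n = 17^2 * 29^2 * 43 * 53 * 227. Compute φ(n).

109014936576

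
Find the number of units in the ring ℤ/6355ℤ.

4800

First factor: 6355 = 5 * 31 * 41.
φ(6355) = 6355 · (1 − 1/5) · (1 − 1/31) · (1 − 1/41)
       = 6355 · 4800/6355 = 4800.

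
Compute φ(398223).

Factor 398223: 398223 = 3^3 · 7^3 · 43.
φ(398223) = 398223 · (1 − 1/3) · (1 − 1/7) · (1 − 1/43)
       = 398223 · 504/903 = 222264.

222264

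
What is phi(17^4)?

φ(83521) = 83521 · (1 − 1/17)
       = 83521 · 16/17 = 78608.

78608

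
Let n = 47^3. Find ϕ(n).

φ(47^3) = 47^3 − 47^2 = 103823 − 2209 = 101614.

101614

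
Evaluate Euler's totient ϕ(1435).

960

First factor: 1435 = 5 * 7 * 41.
φ(5) = 5 − 1 = 4.
φ(7) = 7 − 1 = 6.
φ(41) = 41 − 1 = 40.
Multiply: 4 · 6 · 40 = 960.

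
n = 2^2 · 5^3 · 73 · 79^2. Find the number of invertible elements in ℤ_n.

88732800

φ(227796500) = 227796500 · (1 − 1/2) · (1 − 1/5) · (1 − 1/73) · (1 − 1/79)
       = 227796500 · 22464/57670 = 88732800.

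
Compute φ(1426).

660

First factor: 1426 = 2 × 23 × 31.
φ(1426) = 1426 · (1 − 1/2) · (1 − 1/23) · (1 − 1/31)
       = 1426 · 660/1426 = 660.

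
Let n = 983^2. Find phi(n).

965306

φ(966289) = 966289 · (1 − 1/983)
       = 966289 · 982/983 = 965306.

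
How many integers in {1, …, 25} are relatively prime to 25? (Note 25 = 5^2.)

φ(5^2) = 5^2 − 5^1 = 25 − 5 = 20.

20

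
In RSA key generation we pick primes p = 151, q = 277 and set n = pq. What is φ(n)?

φ(151) = 151 − 1 = 150.
φ(277) = 277 − 1 = 276.
φ(41827) = 150 × 276 = 41400.

41400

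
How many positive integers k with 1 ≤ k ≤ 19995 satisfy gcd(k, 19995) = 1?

10080

Factor 19995: 19995 = 3 * 5 * 31 * 43.
φ(19995) = 19995 · (1 − 1/3) · (1 − 1/5) · (1 − 1/31) · (1 − 1/43)
       = 19995 · 10080/19995 = 10080.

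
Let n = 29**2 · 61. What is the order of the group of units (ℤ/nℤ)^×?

48720

φ(51301) = 51301 · (1 − 1/29) · (1 − 1/61)
       = 51301 · 1680/1769 = 48720.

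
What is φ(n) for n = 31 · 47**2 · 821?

53185200

φ(56221259) = 56221259 · (1 − 1/31) · (1 − 1/47) · (1 − 1/821)
       = 56221259 · 1131600/1196197 = 53185200.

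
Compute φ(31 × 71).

φ(2201) = 2201 · (1 − 1/31) · (1 − 1/71)
       = 2201 · 2100/2201 = 2100.

2100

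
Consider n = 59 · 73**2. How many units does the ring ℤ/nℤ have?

304848

φ(59) = 59 − 1 = 58.
φ(73^2) = 73^2 − 73^1 = 5329 − 73 = 5256.
Since φ is multiplicative, φ(314411) = 58 · 5256 = 304848.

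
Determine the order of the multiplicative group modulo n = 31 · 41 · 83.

φ(31) = 31 − 1 = 30.
φ(41) = 41 − 1 = 40.
φ(83) = 83 − 1 = 82.
Since φ is multiplicative, φ(105493) = 30 · 40 · 82 = 98400.

98400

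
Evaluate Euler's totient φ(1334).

616

Prime factorization: 1334 = 2 × 23 × 29.
φ(1334) = 1334 · (1 − 1/2) · (1 − 1/23) · (1 − 1/29)
       = 1334 · 616/1334 = 616.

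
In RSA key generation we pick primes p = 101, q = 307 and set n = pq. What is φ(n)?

For distinct primes, φ(pq) = (p−1)(q−1) = 100 × 306 = 30600.

30600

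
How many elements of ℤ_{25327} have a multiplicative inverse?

22680

First factor: 25327 = 19 · 31 · 43.
φ(25327) = 25327 · (1 − 1/19) · (1 − 1/31) · (1 − 1/43)
       = 25327 · 22680/25327 = 22680.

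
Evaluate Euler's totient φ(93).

60

First factor: 93 = 3 · 31.
φ(93) = 93 · (1 − 1/3) · (1 − 1/31)
       = 93 · 60/93 = 60.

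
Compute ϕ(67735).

67735 = 5 × 19 × 23 × 31.
φ(67735) = 67735 · (1 − 1/5) · (1 − 1/19) · (1 − 1/23) · (1 − 1/31)
       = 67735 · 47520/67735 = 47520.

47520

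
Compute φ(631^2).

397530

φ(631^2) = 631^1·(631−1) = 631·630 = 397530.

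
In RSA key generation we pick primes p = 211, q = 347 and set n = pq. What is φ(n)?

72660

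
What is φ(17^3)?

4624

φ(17^3) = 17^3 − 17^2 = 4913 − 289 = 4624.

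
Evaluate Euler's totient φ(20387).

18144

Prime factorization: 20387 = 19 * 29 * 37.
φ(19) = 19 − 1 = 18.
φ(29) = 29 − 1 = 28.
φ(37) = 37 − 1 = 36.
Since φ is multiplicative, φ(20387) = 18 · 28 · 36 = 18144.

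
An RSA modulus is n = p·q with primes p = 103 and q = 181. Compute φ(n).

φ(n) = (p − 1)(q − 1) = (103−1)(181−1) = 102·180 = 18360.

18360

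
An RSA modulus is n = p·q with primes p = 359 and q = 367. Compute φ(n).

φ(359) = 359 − 1 = 358.
φ(367) = 367 − 1 = 366.
φ(131753) = 358 × 366 = 131028.

131028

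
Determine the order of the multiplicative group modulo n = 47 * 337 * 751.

11592000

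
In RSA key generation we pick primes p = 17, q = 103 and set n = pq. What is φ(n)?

1632

φ(n) = (p − 1)(q − 1) = (17−1)(103−1) = 16·102 = 1632.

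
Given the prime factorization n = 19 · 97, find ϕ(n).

φ(19) = 19 − 1 = 18.
φ(97) = 97 − 1 = 96.
φ(1843) = 18 × 96 = 1728.

1728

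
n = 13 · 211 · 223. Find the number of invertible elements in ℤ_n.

φ(611689) = 611689 · (1 − 1/13) · (1 − 1/211) · (1 − 1/223)
       = 611689 · 559440/611689 = 559440.

559440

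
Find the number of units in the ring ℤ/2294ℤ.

First factor: 2294 = 2 * 31 * 37.
φ(2294) = 2294 · (1 − 1/2) · (1 − 1/31) · (1 − 1/37)
       = 2294 · 1080/2294 = 1080.

1080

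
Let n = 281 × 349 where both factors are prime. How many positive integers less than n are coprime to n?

φ(98069) = 98069 · (1 − 1/281) · (1 − 1/349)
       = 98069 · 97440/98069 = 97440.

97440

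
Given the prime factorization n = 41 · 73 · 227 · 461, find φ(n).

299404800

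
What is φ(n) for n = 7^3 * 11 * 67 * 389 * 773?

φ(7^3) = 7^2·(7−1) = 49·6 = 294.
φ(11) = 11 − 1 = 10.
φ(67) = 67 − 1 = 66.
φ(389) = 389 − 1 = 388.
φ(773) = 773 − 1 = 772.
Multiply: 294 · 10 · 66 · 388 · 772 = 58121965440.

58121965440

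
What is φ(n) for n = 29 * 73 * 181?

362880

φ(383177) = 383177 · (1 − 1/29) · (1 − 1/73) · (1 − 1/181)
       = 383177 · 362880/383177 = 362880.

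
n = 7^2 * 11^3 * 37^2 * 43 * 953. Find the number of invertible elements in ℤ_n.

φ(3658802269969) = 3658802269969 · (1 − 1/7) · (1 − 1/11) · (1 − 1/37) · (1 − 1/43) · (1 − 1/953)
       = 3658802269969 · 86365440/116749171 = 2706606524160.

2706606524160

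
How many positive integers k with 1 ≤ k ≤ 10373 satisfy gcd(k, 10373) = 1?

8800

First factor: 10373 = 11 · 23 · 41.
φ(11) = 11 − 1 = 10.
φ(23) = 23 − 1 = 22.
φ(41) = 41 − 1 = 40.
φ(10373) = 10 × 22 × 40 = 8800.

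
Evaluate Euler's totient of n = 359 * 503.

φ(180577) = 180577 · (1 − 1/359) · (1 − 1/503)
       = 180577 · 179716/180577 = 179716.

179716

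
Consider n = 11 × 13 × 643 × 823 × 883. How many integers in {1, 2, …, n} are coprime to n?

55854308160

φ(11) = 11 − 1 = 10.
φ(13) = 13 − 1 = 12.
φ(643) = 643 − 1 = 642.
φ(823) = 823 − 1 = 822.
φ(883) = 883 − 1 = 882.
φ(66820165841) = 10 × 12 × 642 × 822 × 882 = 55854308160.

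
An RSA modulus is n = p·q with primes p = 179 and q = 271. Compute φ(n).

48060

For distinct primes, φ(pq) = (p−1)(q−1) = 178 × 270 = 48060.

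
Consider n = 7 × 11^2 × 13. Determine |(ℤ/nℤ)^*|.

φ(7) = 7 − 1 = 6.
φ(11^2) = 11^2 − 11^1 = 121 − 11 = 110.
φ(13) = 13 − 1 = 12.
Since φ is multiplicative, φ(11011) = 6 · 110 · 12 = 7920.

7920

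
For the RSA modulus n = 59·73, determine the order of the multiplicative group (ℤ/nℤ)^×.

4176

φ(4307) = 4307 · (1 − 1/59) · (1 − 1/73)
       = 4307 · 4176/4307 = 4176.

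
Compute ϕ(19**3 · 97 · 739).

460370304

φ(19^3) = 19^2·(19−1) = 361·18 = 6498.
φ(97) = 97 − 1 = 96.
φ(739) = 739 − 1 = 738.
Multiply: 6498 · 96 · 738 = 460370304.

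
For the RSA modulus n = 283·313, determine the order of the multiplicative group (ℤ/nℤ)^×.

For distinct primes, φ(pq) = (p−1)(q−1) = 282 × 312 = 87984.

87984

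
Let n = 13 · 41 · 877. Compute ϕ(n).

φ(13) = 13 − 1 = 12.
φ(41) = 41 − 1 = 40.
φ(877) = 877 − 1 = 876.
Since φ is multiplicative, φ(467441) = 12 · 40 · 876 = 420480.

420480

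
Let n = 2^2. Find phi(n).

φ(2^2) = 2^2 − 2^1 = 4 − 2 = 2.

2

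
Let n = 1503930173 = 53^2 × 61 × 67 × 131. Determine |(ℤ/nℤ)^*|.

1418788800

φ(53^2) = 53^2 − 53^1 = 2809 − 53 = 2756.
φ(61) = 61 − 1 = 60.
φ(67) = 67 − 1 = 66.
φ(131) = 131 − 1 = 130.
Since φ is multiplicative, φ(1503930173) = 2756 · 60 · 66 · 130 = 1418788800.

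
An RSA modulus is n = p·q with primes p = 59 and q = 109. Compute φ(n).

6264

φ(6431) = 6431 · (1 − 1/59) · (1 − 1/109)
       = 6431 · 6264/6431 = 6264.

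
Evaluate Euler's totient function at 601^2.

φ(361201) = 361201 · (1 − 1/601)
       = 361201 · 600/601 = 360600.

360600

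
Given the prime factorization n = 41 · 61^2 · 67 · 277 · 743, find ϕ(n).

φ(41) = 41 − 1 = 40.
φ(61^2) = 61^1·(61−1) = 61·60 = 3660.
φ(67) = 67 − 1 = 66.
φ(277) = 277 − 1 = 276.
φ(743) = 743 − 1 = 742.
φ(2103715042057) = 40 × 3660 × 66 × 276 × 742 = 1978782220800.

1978782220800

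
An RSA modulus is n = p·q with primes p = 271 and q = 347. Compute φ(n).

For distinct primes, φ(pq) = (p−1)(q−1) = 270 × 346 = 93420.

93420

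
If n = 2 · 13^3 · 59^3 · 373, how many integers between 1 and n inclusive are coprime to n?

152315081568

φ(336608376598) = 336608376598 · (1 − 1/2) · (1 − 1/13) · (1 − 1/59) · (1 − 1/373)
       = 336608376598 · 258912/572182 = 152315081568.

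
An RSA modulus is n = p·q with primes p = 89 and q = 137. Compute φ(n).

11968

φ(n) = (p − 1)(q − 1) = (89−1)(137−1) = 88·136 = 11968.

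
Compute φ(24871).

17280

Prime factorization: 24871 = 7 · 11 · 17 · 19.
φ(24871) = 24871 · (1 − 1/7) · (1 − 1/11) · (1 − 1/17) · (1 − 1/19)
       = 24871 · 17280/24871 = 17280.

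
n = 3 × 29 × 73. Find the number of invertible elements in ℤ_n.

4032

φ(3) = 3 − 1 = 2.
φ(29) = 29 − 1 = 28.
φ(73) = 73 − 1 = 72.
φ(6351) = 2 × 28 × 72 = 4032.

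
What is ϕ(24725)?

18480

24725 = 5^2 * 23 * 43.
φ(5^2) = 5^1·(5−1) = 5·4 = 20.
φ(23) = 23 − 1 = 22.
φ(43) = 43 − 1 = 42.
Since φ is multiplicative, φ(24725) = 20 · 22 · 42 = 18480.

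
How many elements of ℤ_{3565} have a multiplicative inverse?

First factor: 3565 = 5 · 23 · 31.
φ(5) = 5 − 1 = 4.
φ(23) = 23 − 1 = 22.
φ(31) = 31 − 1 = 30.
Multiply: 4 · 22 · 30 = 2640.

2640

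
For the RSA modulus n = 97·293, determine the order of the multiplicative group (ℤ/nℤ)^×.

For distinct primes, φ(pq) = (p−1)(q−1) = 96 × 292 = 28032.

28032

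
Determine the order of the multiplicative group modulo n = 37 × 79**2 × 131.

28838160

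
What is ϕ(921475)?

672000

Factor 921475: 921475 = 5^2 * 29 * 31 * 41.
φ(921475) = 921475 · (1 − 1/5) · (1 − 1/29) · (1 − 1/31) · (1 − 1/41)
       = 921475 · 134400/184295 = 672000.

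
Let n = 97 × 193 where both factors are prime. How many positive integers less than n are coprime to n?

18432

φ(n) = (p − 1)(q − 1) = (97−1)(193−1) = 96·192 = 18432.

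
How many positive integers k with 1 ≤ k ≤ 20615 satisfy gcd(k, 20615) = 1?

20615 = 5 * 7 * 19 * 31.
φ(20615) = 20615 · (1 − 1/5) · (1 − 1/7) · (1 − 1/19) · (1 − 1/31)
       = 20615 · 12960/20615 = 12960.

12960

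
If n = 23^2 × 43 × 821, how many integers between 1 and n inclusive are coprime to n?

φ(18675287) = 18675287 · (1 − 1/23) · (1 − 1/43) · (1 − 1/821)
       = 18675287 · 757680/811969 = 17426640.

17426640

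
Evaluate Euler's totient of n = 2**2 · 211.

φ(2^2) = 2^1·(2−1) = 2·1 = 2.
φ(211) = 211 − 1 = 210.
Since φ is multiplicative, φ(844) = 2 · 210 = 420.

420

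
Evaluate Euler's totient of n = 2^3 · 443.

φ(2^3) = 2^2·(2−1) = 4·1 = 4.
φ(443) = 443 − 1 = 442.
Multiply: 4 · 442 = 1768.

1768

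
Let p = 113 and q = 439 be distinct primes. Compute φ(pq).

φ(113) = 113 − 1 = 112.
φ(439) = 439 − 1 = 438.
Since φ is multiplicative, φ(49607) = 112 · 438 = 49056.

49056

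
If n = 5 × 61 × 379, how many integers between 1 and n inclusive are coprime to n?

φ(5) = 5 − 1 = 4.
φ(61) = 61 − 1 = 60.
φ(379) = 379 − 1 = 378.
Multiply: 4 · 60 · 378 = 90720.

90720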